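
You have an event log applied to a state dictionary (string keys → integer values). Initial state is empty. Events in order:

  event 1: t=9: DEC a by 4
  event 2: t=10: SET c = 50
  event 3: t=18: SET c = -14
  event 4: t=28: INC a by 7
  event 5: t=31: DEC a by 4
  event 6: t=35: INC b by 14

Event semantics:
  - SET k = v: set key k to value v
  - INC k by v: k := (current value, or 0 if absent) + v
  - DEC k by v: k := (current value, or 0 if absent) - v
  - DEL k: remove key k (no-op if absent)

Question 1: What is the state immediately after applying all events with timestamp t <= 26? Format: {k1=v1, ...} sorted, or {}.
Apply events with t <= 26 (3 events):
  after event 1 (t=9: DEC a by 4): {a=-4}
  after event 2 (t=10: SET c = 50): {a=-4, c=50}
  after event 3 (t=18: SET c = -14): {a=-4, c=-14}

Answer: {a=-4, c=-14}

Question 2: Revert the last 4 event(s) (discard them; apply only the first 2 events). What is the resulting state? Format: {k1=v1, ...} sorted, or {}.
Answer: {a=-4, c=50}

Derivation:
Keep first 2 events (discard last 4):
  after event 1 (t=9: DEC a by 4): {a=-4}
  after event 2 (t=10: SET c = 50): {a=-4, c=50}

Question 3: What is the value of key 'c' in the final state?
Answer: -14

Derivation:
Track key 'c' through all 6 events:
  event 1 (t=9: DEC a by 4): c unchanged
  event 2 (t=10: SET c = 50): c (absent) -> 50
  event 3 (t=18: SET c = -14): c 50 -> -14
  event 4 (t=28: INC a by 7): c unchanged
  event 5 (t=31: DEC a by 4): c unchanged
  event 6 (t=35: INC b by 14): c unchanged
Final: c = -14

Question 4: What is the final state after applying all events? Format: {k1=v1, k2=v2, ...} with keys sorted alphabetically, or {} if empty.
Answer: {a=-1, b=14, c=-14}

Derivation:
  after event 1 (t=9: DEC a by 4): {a=-4}
  after event 2 (t=10: SET c = 50): {a=-4, c=50}
  after event 3 (t=18: SET c = -14): {a=-4, c=-14}
  after event 4 (t=28: INC a by 7): {a=3, c=-14}
  after event 5 (t=31: DEC a by 4): {a=-1, c=-14}
  after event 6 (t=35: INC b by 14): {a=-1, b=14, c=-14}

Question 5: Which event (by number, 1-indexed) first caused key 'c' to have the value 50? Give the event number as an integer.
Answer: 2

Derivation:
Looking for first event where c becomes 50:
  event 2: c (absent) -> 50  <-- first match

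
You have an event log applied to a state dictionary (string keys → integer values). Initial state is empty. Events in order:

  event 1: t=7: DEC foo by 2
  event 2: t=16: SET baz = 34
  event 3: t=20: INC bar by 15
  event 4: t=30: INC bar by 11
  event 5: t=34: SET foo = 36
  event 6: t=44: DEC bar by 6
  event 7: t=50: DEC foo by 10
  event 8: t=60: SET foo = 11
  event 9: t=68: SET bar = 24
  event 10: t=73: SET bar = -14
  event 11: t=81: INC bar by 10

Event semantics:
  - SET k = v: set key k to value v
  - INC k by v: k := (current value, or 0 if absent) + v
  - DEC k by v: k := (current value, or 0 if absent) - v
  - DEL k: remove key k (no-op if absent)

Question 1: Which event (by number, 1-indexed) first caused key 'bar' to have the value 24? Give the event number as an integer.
Answer: 9

Derivation:
Looking for first event where bar becomes 24:
  event 3: bar = 15
  event 4: bar = 26
  event 5: bar = 26
  event 6: bar = 20
  event 7: bar = 20
  event 8: bar = 20
  event 9: bar 20 -> 24  <-- first match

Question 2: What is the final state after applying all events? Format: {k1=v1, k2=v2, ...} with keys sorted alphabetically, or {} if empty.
  after event 1 (t=7: DEC foo by 2): {foo=-2}
  after event 2 (t=16: SET baz = 34): {baz=34, foo=-2}
  after event 3 (t=20: INC bar by 15): {bar=15, baz=34, foo=-2}
  after event 4 (t=30: INC bar by 11): {bar=26, baz=34, foo=-2}
  after event 5 (t=34: SET foo = 36): {bar=26, baz=34, foo=36}
  after event 6 (t=44: DEC bar by 6): {bar=20, baz=34, foo=36}
  after event 7 (t=50: DEC foo by 10): {bar=20, baz=34, foo=26}
  after event 8 (t=60: SET foo = 11): {bar=20, baz=34, foo=11}
  after event 9 (t=68: SET bar = 24): {bar=24, baz=34, foo=11}
  after event 10 (t=73: SET bar = -14): {bar=-14, baz=34, foo=11}
  after event 11 (t=81: INC bar by 10): {bar=-4, baz=34, foo=11}

Answer: {bar=-4, baz=34, foo=11}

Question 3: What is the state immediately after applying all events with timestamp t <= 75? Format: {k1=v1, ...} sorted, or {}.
Apply events with t <= 75 (10 events):
  after event 1 (t=7: DEC foo by 2): {foo=-2}
  after event 2 (t=16: SET baz = 34): {baz=34, foo=-2}
  after event 3 (t=20: INC bar by 15): {bar=15, baz=34, foo=-2}
  after event 4 (t=30: INC bar by 11): {bar=26, baz=34, foo=-2}
  after event 5 (t=34: SET foo = 36): {bar=26, baz=34, foo=36}
  after event 6 (t=44: DEC bar by 6): {bar=20, baz=34, foo=36}
  after event 7 (t=50: DEC foo by 10): {bar=20, baz=34, foo=26}
  after event 8 (t=60: SET foo = 11): {bar=20, baz=34, foo=11}
  after event 9 (t=68: SET bar = 24): {bar=24, baz=34, foo=11}
  after event 10 (t=73: SET bar = -14): {bar=-14, baz=34, foo=11}

Answer: {bar=-14, baz=34, foo=11}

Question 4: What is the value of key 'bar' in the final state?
Answer: -4

Derivation:
Track key 'bar' through all 11 events:
  event 1 (t=7: DEC foo by 2): bar unchanged
  event 2 (t=16: SET baz = 34): bar unchanged
  event 3 (t=20: INC bar by 15): bar (absent) -> 15
  event 4 (t=30: INC bar by 11): bar 15 -> 26
  event 5 (t=34: SET foo = 36): bar unchanged
  event 6 (t=44: DEC bar by 6): bar 26 -> 20
  event 7 (t=50: DEC foo by 10): bar unchanged
  event 8 (t=60: SET foo = 11): bar unchanged
  event 9 (t=68: SET bar = 24): bar 20 -> 24
  event 10 (t=73: SET bar = -14): bar 24 -> -14
  event 11 (t=81: INC bar by 10): bar -14 -> -4
Final: bar = -4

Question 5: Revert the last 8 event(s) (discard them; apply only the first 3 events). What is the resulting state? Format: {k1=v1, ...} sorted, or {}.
Keep first 3 events (discard last 8):
  after event 1 (t=7: DEC foo by 2): {foo=-2}
  after event 2 (t=16: SET baz = 34): {baz=34, foo=-2}
  after event 3 (t=20: INC bar by 15): {bar=15, baz=34, foo=-2}

Answer: {bar=15, baz=34, foo=-2}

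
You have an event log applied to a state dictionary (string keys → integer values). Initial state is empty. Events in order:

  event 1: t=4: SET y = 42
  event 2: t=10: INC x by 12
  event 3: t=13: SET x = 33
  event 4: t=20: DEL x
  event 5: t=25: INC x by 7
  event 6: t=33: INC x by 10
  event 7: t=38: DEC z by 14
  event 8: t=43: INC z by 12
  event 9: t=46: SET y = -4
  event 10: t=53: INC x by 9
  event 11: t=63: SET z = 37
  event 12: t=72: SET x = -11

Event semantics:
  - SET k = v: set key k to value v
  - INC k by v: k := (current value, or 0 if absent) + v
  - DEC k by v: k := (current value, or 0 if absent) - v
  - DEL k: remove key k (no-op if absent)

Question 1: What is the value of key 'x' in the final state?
Answer: -11

Derivation:
Track key 'x' through all 12 events:
  event 1 (t=4: SET y = 42): x unchanged
  event 2 (t=10: INC x by 12): x (absent) -> 12
  event 3 (t=13: SET x = 33): x 12 -> 33
  event 4 (t=20: DEL x): x 33 -> (absent)
  event 5 (t=25: INC x by 7): x (absent) -> 7
  event 6 (t=33: INC x by 10): x 7 -> 17
  event 7 (t=38: DEC z by 14): x unchanged
  event 8 (t=43: INC z by 12): x unchanged
  event 9 (t=46: SET y = -4): x unchanged
  event 10 (t=53: INC x by 9): x 17 -> 26
  event 11 (t=63: SET z = 37): x unchanged
  event 12 (t=72: SET x = -11): x 26 -> -11
Final: x = -11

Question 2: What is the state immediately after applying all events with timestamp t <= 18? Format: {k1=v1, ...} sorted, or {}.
Answer: {x=33, y=42}

Derivation:
Apply events with t <= 18 (3 events):
  after event 1 (t=4: SET y = 42): {y=42}
  after event 2 (t=10: INC x by 12): {x=12, y=42}
  after event 3 (t=13: SET x = 33): {x=33, y=42}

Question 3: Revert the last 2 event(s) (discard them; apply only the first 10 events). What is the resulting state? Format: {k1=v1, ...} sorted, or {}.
Keep first 10 events (discard last 2):
  after event 1 (t=4: SET y = 42): {y=42}
  after event 2 (t=10: INC x by 12): {x=12, y=42}
  after event 3 (t=13: SET x = 33): {x=33, y=42}
  after event 4 (t=20: DEL x): {y=42}
  after event 5 (t=25: INC x by 7): {x=7, y=42}
  after event 6 (t=33: INC x by 10): {x=17, y=42}
  after event 7 (t=38: DEC z by 14): {x=17, y=42, z=-14}
  after event 8 (t=43: INC z by 12): {x=17, y=42, z=-2}
  after event 9 (t=46: SET y = -4): {x=17, y=-4, z=-2}
  after event 10 (t=53: INC x by 9): {x=26, y=-4, z=-2}

Answer: {x=26, y=-4, z=-2}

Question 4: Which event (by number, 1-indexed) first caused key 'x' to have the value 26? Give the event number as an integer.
Answer: 10

Derivation:
Looking for first event where x becomes 26:
  event 2: x = 12
  event 3: x = 33
  event 4: x = (absent)
  event 5: x = 7
  event 6: x = 17
  event 7: x = 17
  event 8: x = 17
  event 9: x = 17
  event 10: x 17 -> 26  <-- first match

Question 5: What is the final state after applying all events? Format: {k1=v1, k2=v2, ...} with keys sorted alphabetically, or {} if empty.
  after event 1 (t=4: SET y = 42): {y=42}
  after event 2 (t=10: INC x by 12): {x=12, y=42}
  after event 3 (t=13: SET x = 33): {x=33, y=42}
  after event 4 (t=20: DEL x): {y=42}
  after event 5 (t=25: INC x by 7): {x=7, y=42}
  after event 6 (t=33: INC x by 10): {x=17, y=42}
  after event 7 (t=38: DEC z by 14): {x=17, y=42, z=-14}
  after event 8 (t=43: INC z by 12): {x=17, y=42, z=-2}
  after event 9 (t=46: SET y = -4): {x=17, y=-4, z=-2}
  after event 10 (t=53: INC x by 9): {x=26, y=-4, z=-2}
  after event 11 (t=63: SET z = 37): {x=26, y=-4, z=37}
  after event 12 (t=72: SET x = -11): {x=-11, y=-4, z=37}

Answer: {x=-11, y=-4, z=37}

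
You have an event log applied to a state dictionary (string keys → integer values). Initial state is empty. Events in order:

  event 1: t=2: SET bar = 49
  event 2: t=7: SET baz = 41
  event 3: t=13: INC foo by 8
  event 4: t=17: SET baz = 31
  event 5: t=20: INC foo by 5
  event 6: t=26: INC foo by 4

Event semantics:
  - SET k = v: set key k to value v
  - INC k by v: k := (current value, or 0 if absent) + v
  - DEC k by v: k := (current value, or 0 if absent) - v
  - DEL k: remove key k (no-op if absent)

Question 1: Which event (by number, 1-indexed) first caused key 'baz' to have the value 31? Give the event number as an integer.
Looking for first event where baz becomes 31:
  event 2: baz = 41
  event 3: baz = 41
  event 4: baz 41 -> 31  <-- first match

Answer: 4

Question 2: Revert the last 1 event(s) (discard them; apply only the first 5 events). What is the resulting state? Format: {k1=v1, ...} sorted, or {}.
Keep first 5 events (discard last 1):
  after event 1 (t=2: SET bar = 49): {bar=49}
  after event 2 (t=7: SET baz = 41): {bar=49, baz=41}
  after event 3 (t=13: INC foo by 8): {bar=49, baz=41, foo=8}
  after event 4 (t=17: SET baz = 31): {bar=49, baz=31, foo=8}
  after event 5 (t=20: INC foo by 5): {bar=49, baz=31, foo=13}

Answer: {bar=49, baz=31, foo=13}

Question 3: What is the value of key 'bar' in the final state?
Track key 'bar' through all 6 events:
  event 1 (t=2: SET bar = 49): bar (absent) -> 49
  event 2 (t=7: SET baz = 41): bar unchanged
  event 3 (t=13: INC foo by 8): bar unchanged
  event 4 (t=17: SET baz = 31): bar unchanged
  event 5 (t=20: INC foo by 5): bar unchanged
  event 6 (t=26: INC foo by 4): bar unchanged
Final: bar = 49

Answer: 49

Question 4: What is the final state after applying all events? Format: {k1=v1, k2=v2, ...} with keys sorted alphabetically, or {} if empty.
  after event 1 (t=2: SET bar = 49): {bar=49}
  after event 2 (t=7: SET baz = 41): {bar=49, baz=41}
  after event 3 (t=13: INC foo by 8): {bar=49, baz=41, foo=8}
  after event 4 (t=17: SET baz = 31): {bar=49, baz=31, foo=8}
  after event 5 (t=20: INC foo by 5): {bar=49, baz=31, foo=13}
  after event 6 (t=26: INC foo by 4): {bar=49, baz=31, foo=17}

Answer: {bar=49, baz=31, foo=17}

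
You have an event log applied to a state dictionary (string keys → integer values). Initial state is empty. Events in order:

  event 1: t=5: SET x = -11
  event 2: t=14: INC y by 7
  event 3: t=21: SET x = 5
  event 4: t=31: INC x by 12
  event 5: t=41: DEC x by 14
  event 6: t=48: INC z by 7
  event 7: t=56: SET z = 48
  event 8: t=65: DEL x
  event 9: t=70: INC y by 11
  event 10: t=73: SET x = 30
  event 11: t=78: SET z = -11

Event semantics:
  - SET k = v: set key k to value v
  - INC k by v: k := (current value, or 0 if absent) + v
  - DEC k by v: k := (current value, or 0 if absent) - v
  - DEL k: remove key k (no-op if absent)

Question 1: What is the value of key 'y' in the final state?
Answer: 18

Derivation:
Track key 'y' through all 11 events:
  event 1 (t=5: SET x = -11): y unchanged
  event 2 (t=14: INC y by 7): y (absent) -> 7
  event 3 (t=21: SET x = 5): y unchanged
  event 4 (t=31: INC x by 12): y unchanged
  event 5 (t=41: DEC x by 14): y unchanged
  event 6 (t=48: INC z by 7): y unchanged
  event 7 (t=56: SET z = 48): y unchanged
  event 8 (t=65: DEL x): y unchanged
  event 9 (t=70: INC y by 11): y 7 -> 18
  event 10 (t=73: SET x = 30): y unchanged
  event 11 (t=78: SET z = -11): y unchanged
Final: y = 18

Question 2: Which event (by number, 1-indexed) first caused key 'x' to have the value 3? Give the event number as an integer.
Looking for first event where x becomes 3:
  event 1: x = -11
  event 2: x = -11
  event 3: x = 5
  event 4: x = 17
  event 5: x 17 -> 3  <-- first match

Answer: 5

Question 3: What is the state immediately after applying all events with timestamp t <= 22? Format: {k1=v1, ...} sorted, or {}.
Apply events with t <= 22 (3 events):
  after event 1 (t=5: SET x = -11): {x=-11}
  after event 2 (t=14: INC y by 7): {x=-11, y=7}
  after event 3 (t=21: SET x = 5): {x=5, y=7}

Answer: {x=5, y=7}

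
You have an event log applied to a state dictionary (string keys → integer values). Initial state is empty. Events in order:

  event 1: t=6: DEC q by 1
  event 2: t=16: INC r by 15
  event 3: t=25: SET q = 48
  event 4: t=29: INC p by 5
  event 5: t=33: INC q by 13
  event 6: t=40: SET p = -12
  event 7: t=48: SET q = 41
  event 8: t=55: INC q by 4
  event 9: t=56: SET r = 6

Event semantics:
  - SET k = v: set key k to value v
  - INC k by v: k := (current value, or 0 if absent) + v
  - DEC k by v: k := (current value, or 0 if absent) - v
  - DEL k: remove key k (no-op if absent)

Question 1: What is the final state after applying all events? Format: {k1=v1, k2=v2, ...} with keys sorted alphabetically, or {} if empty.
Answer: {p=-12, q=45, r=6}

Derivation:
  after event 1 (t=6: DEC q by 1): {q=-1}
  after event 2 (t=16: INC r by 15): {q=-1, r=15}
  after event 3 (t=25: SET q = 48): {q=48, r=15}
  after event 4 (t=29: INC p by 5): {p=5, q=48, r=15}
  after event 5 (t=33: INC q by 13): {p=5, q=61, r=15}
  after event 6 (t=40: SET p = -12): {p=-12, q=61, r=15}
  after event 7 (t=48: SET q = 41): {p=-12, q=41, r=15}
  after event 8 (t=55: INC q by 4): {p=-12, q=45, r=15}
  after event 9 (t=56: SET r = 6): {p=-12, q=45, r=6}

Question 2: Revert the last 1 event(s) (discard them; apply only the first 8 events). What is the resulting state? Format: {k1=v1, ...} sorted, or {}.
Answer: {p=-12, q=45, r=15}

Derivation:
Keep first 8 events (discard last 1):
  after event 1 (t=6: DEC q by 1): {q=-1}
  after event 2 (t=16: INC r by 15): {q=-1, r=15}
  after event 3 (t=25: SET q = 48): {q=48, r=15}
  after event 4 (t=29: INC p by 5): {p=5, q=48, r=15}
  after event 5 (t=33: INC q by 13): {p=5, q=61, r=15}
  after event 6 (t=40: SET p = -12): {p=-12, q=61, r=15}
  after event 7 (t=48: SET q = 41): {p=-12, q=41, r=15}
  after event 8 (t=55: INC q by 4): {p=-12, q=45, r=15}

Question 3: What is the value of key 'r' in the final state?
Track key 'r' through all 9 events:
  event 1 (t=6: DEC q by 1): r unchanged
  event 2 (t=16: INC r by 15): r (absent) -> 15
  event 3 (t=25: SET q = 48): r unchanged
  event 4 (t=29: INC p by 5): r unchanged
  event 5 (t=33: INC q by 13): r unchanged
  event 6 (t=40: SET p = -12): r unchanged
  event 7 (t=48: SET q = 41): r unchanged
  event 8 (t=55: INC q by 4): r unchanged
  event 9 (t=56: SET r = 6): r 15 -> 6
Final: r = 6

Answer: 6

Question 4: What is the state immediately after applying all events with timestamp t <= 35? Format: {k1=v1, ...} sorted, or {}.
Apply events with t <= 35 (5 events):
  after event 1 (t=6: DEC q by 1): {q=-1}
  after event 2 (t=16: INC r by 15): {q=-1, r=15}
  after event 3 (t=25: SET q = 48): {q=48, r=15}
  after event 4 (t=29: INC p by 5): {p=5, q=48, r=15}
  after event 5 (t=33: INC q by 13): {p=5, q=61, r=15}

Answer: {p=5, q=61, r=15}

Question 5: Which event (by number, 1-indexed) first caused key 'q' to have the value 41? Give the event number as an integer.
Looking for first event where q becomes 41:
  event 1: q = -1
  event 2: q = -1
  event 3: q = 48
  event 4: q = 48
  event 5: q = 61
  event 6: q = 61
  event 7: q 61 -> 41  <-- first match

Answer: 7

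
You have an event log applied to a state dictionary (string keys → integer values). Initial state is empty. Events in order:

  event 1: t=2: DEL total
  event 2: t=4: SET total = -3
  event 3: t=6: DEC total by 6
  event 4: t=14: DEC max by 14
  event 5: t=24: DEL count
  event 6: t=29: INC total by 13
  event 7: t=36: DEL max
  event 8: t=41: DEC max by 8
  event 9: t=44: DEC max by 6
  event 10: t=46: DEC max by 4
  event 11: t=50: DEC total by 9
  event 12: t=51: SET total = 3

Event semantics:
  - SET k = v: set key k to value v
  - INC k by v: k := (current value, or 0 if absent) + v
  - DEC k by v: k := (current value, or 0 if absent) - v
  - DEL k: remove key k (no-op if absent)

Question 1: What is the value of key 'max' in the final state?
Answer: -18

Derivation:
Track key 'max' through all 12 events:
  event 1 (t=2: DEL total): max unchanged
  event 2 (t=4: SET total = -3): max unchanged
  event 3 (t=6: DEC total by 6): max unchanged
  event 4 (t=14: DEC max by 14): max (absent) -> -14
  event 5 (t=24: DEL count): max unchanged
  event 6 (t=29: INC total by 13): max unchanged
  event 7 (t=36: DEL max): max -14 -> (absent)
  event 8 (t=41: DEC max by 8): max (absent) -> -8
  event 9 (t=44: DEC max by 6): max -8 -> -14
  event 10 (t=46: DEC max by 4): max -14 -> -18
  event 11 (t=50: DEC total by 9): max unchanged
  event 12 (t=51: SET total = 3): max unchanged
Final: max = -18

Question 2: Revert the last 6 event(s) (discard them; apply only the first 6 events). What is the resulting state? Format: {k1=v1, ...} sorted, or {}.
Keep first 6 events (discard last 6):
  after event 1 (t=2: DEL total): {}
  after event 2 (t=4: SET total = -3): {total=-3}
  after event 3 (t=6: DEC total by 6): {total=-9}
  after event 4 (t=14: DEC max by 14): {max=-14, total=-9}
  after event 5 (t=24: DEL count): {max=-14, total=-9}
  after event 6 (t=29: INC total by 13): {max=-14, total=4}

Answer: {max=-14, total=4}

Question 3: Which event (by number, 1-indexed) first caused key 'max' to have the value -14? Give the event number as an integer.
Looking for first event where max becomes -14:
  event 4: max (absent) -> -14  <-- first match

Answer: 4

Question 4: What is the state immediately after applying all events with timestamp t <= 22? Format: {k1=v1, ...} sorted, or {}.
Apply events with t <= 22 (4 events):
  after event 1 (t=2: DEL total): {}
  after event 2 (t=4: SET total = -3): {total=-3}
  after event 3 (t=6: DEC total by 6): {total=-9}
  after event 4 (t=14: DEC max by 14): {max=-14, total=-9}

Answer: {max=-14, total=-9}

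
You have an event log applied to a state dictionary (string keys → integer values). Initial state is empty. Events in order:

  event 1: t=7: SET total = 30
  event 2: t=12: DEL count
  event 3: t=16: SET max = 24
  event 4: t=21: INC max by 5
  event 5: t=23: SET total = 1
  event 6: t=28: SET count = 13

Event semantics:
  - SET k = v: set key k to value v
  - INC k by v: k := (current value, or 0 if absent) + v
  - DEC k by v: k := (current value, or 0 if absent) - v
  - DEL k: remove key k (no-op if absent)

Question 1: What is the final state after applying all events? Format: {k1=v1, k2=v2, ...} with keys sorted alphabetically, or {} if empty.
Answer: {count=13, max=29, total=1}

Derivation:
  after event 1 (t=7: SET total = 30): {total=30}
  after event 2 (t=12: DEL count): {total=30}
  after event 3 (t=16: SET max = 24): {max=24, total=30}
  after event 4 (t=21: INC max by 5): {max=29, total=30}
  after event 5 (t=23: SET total = 1): {max=29, total=1}
  after event 6 (t=28: SET count = 13): {count=13, max=29, total=1}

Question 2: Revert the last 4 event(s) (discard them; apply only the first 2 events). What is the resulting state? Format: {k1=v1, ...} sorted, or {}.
Answer: {total=30}

Derivation:
Keep first 2 events (discard last 4):
  after event 1 (t=7: SET total = 30): {total=30}
  after event 2 (t=12: DEL count): {total=30}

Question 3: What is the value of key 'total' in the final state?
Answer: 1

Derivation:
Track key 'total' through all 6 events:
  event 1 (t=7: SET total = 30): total (absent) -> 30
  event 2 (t=12: DEL count): total unchanged
  event 3 (t=16: SET max = 24): total unchanged
  event 4 (t=21: INC max by 5): total unchanged
  event 5 (t=23: SET total = 1): total 30 -> 1
  event 6 (t=28: SET count = 13): total unchanged
Final: total = 1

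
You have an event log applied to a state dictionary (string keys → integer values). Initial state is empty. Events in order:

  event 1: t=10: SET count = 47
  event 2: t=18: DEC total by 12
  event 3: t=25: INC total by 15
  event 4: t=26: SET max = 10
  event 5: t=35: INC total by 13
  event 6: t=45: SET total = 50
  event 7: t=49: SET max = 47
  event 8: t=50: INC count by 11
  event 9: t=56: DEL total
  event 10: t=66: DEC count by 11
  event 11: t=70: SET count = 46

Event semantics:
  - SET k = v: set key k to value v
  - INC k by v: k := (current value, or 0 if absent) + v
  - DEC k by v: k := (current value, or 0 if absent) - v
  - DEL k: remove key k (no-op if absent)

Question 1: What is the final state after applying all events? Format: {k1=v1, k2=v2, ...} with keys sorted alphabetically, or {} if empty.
  after event 1 (t=10: SET count = 47): {count=47}
  after event 2 (t=18: DEC total by 12): {count=47, total=-12}
  after event 3 (t=25: INC total by 15): {count=47, total=3}
  after event 4 (t=26: SET max = 10): {count=47, max=10, total=3}
  after event 5 (t=35: INC total by 13): {count=47, max=10, total=16}
  after event 6 (t=45: SET total = 50): {count=47, max=10, total=50}
  after event 7 (t=49: SET max = 47): {count=47, max=47, total=50}
  after event 8 (t=50: INC count by 11): {count=58, max=47, total=50}
  after event 9 (t=56: DEL total): {count=58, max=47}
  after event 10 (t=66: DEC count by 11): {count=47, max=47}
  after event 11 (t=70: SET count = 46): {count=46, max=47}

Answer: {count=46, max=47}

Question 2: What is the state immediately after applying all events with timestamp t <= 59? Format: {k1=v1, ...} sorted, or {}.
Apply events with t <= 59 (9 events):
  after event 1 (t=10: SET count = 47): {count=47}
  after event 2 (t=18: DEC total by 12): {count=47, total=-12}
  after event 3 (t=25: INC total by 15): {count=47, total=3}
  after event 4 (t=26: SET max = 10): {count=47, max=10, total=3}
  after event 5 (t=35: INC total by 13): {count=47, max=10, total=16}
  after event 6 (t=45: SET total = 50): {count=47, max=10, total=50}
  after event 7 (t=49: SET max = 47): {count=47, max=47, total=50}
  after event 8 (t=50: INC count by 11): {count=58, max=47, total=50}
  after event 9 (t=56: DEL total): {count=58, max=47}

Answer: {count=58, max=47}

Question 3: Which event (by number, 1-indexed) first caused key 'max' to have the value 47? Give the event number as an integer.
Answer: 7

Derivation:
Looking for first event where max becomes 47:
  event 4: max = 10
  event 5: max = 10
  event 6: max = 10
  event 7: max 10 -> 47  <-- first match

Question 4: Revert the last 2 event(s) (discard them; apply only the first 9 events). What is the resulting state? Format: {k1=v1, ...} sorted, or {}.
Keep first 9 events (discard last 2):
  after event 1 (t=10: SET count = 47): {count=47}
  after event 2 (t=18: DEC total by 12): {count=47, total=-12}
  after event 3 (t=25: INC total by 15): {count=47, total=3}
  after event 4 (t=26: SET max = 10): {count=47, max=10, total=3}
  after event 5 (t=35: INC total by 13): {count=47, max=10, total=16}
  after event 6 (t=45: SET total = 50): {count=47, max=10, total=50}
  after event 7 (t=49: SET max = 47): {count=47, max=47, total=50}
  after event 8 (t=50: INC count by 11): {count=58, max=47, total=50}
  after event 9 (t=56: DEL total): {count=58, max=47}

Answer: {count=58, max=47}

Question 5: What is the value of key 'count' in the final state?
Track key 'count' through all 11 events:
  event 1 (t=10: SET count = 47): count (absent) -> 47
  event 2 (t=18: DEC total by 12): count unchanged
  event 3 (t=25: INC total by 15): count unchanged
  event 4 (t=26: SET max = 10): count unchanged
  event 5 (t=35: INC total by 13): count unchanged
  event 6 (t=45: SET total = 50): count unchanged
  event 7 (t=49: SET max = 47): count unchanged
  event 8 (t=50: INC count by 11): count 47 -> 58
  event 9 (t=56: DEL total): count unchanged
  event 10 (t=66: DEC count by 11): count 58 -> 47
  event 11 (t=70: SET count = 46): count 47 -> 46
Final: count = 46

Answer: 46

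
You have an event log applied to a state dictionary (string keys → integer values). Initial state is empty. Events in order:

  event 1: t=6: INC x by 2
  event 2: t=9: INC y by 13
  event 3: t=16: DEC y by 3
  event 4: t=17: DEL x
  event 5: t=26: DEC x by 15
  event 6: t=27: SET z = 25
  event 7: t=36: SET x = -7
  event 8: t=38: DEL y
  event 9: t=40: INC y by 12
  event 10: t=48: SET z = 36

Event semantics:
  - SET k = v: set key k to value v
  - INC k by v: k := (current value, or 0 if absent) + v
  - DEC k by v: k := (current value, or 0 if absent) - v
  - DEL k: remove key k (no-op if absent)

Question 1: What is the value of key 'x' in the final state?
Track key 'x' through all 10 events:
  event 1 (t=6: INC x by 2): x (absent) -> 2
  event 2 (t=9: INC y by 13): x unchanged
  event 3 (t=16: DEC y by 3): x unchanged
  event 4 (t=17: DEL x): x 2 -> (absent)
  event 5 (t=26: DEC x by 15): x (absent) -> -15
  event 6 (t=27: SET z = 25): x unchanged
  event 7 (t=36: SET x = -7): x -15 -> -7
  event 8 (t=38: DEL y): x unchanged
  event 9 (t=40: INC y by 12): x unchanged
  event 10 (t=48: SET z = 36): x unchanged
Final: x = -7

Answer: -7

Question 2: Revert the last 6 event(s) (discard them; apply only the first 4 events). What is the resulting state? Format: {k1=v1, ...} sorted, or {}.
Keep first 4 events (discard last 6):
  after event 1 (t=6: INC x by 2): {x=2}
  after event 2 (t=9: INC y by 13): {x=2, y=13}
  after event 3 (t=16: DEC y by 3): {x=2, y=10}
  after event 4 (t=17: DEL x): {y=10}

Answer: {y=10}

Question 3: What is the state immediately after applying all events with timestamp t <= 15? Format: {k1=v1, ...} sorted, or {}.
Apply events with t <= 15 (2 events):
  after event 1 (t=6: INC x by 2): {x=2}
  after event 2 (t=9: INC y by 13): {x=2, y=13}

Answer: {x=2, y=13}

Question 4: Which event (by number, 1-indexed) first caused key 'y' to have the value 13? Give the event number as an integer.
Looking for first event where y becomes 13:
  event 2: y (absent) -> 13  <-- first match

Answer: 2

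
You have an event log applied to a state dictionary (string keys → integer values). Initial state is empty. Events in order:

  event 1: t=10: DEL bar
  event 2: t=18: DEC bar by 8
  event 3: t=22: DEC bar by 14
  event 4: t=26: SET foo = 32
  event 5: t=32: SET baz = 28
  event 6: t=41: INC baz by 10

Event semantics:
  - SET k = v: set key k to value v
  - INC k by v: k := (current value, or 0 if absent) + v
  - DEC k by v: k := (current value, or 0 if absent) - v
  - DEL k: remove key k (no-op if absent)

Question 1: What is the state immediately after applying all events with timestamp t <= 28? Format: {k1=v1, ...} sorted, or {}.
Apply events with t <= 28 (4 events):
  after event 1 (t=10: DEL bar): {}
  after event 2 (t=18: DEC bar by 8): {bar=-8}
  after event 3 (t=22: DEC bar by 14): {bar=-22}
  after event 4 (t=26: SET foo = 32): {bar=-22, foo=32}

Answer: {bar=-22, foo=32}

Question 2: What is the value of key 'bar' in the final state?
Track key 'bar' through all 6 events:
  event 1 (t=10: DEL bar): bar (absent) -> (absent)
  event 2 (t=18: DEC bar by 8): bar (absent) -> -8
  event 3 (t=22: DEC bar by 14): bar -8 -> -22
  event 4 (t=26: SET foo = 32): bar unchanged
  event 5 (t=32: SET baz = 28): bar unchanged
  event 6 (t=41: INC baz by 10): bar unchanged
Final: bar = -22

Answer: -22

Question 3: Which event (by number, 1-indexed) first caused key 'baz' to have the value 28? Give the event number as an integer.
Answer: 5

Derivation:
Looking for first event where baz becomes 28:
  event 5: baz (absent) -> 28  <-- first match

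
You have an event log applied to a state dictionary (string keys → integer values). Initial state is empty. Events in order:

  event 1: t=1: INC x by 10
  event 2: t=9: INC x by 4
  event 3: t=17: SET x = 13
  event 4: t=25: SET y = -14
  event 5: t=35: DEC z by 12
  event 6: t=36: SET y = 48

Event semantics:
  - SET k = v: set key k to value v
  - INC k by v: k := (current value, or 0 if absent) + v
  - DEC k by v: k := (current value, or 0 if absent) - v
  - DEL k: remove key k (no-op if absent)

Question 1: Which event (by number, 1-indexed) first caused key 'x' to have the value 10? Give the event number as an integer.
Answer: 1

Derivation:
Looking for first event where x becomes 10:
  event 1: x (absent) -> 10  <-- first match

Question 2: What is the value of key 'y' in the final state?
Answer: 48

Derivation:
Track key 'y' through all 6 events:
  event 1 (t=1: INC x by 10): y unchanged
  event 2 (t=9: INC x by 4): y unchanged
  event 3 (t=17: SET x = 13): y unchanged
  event 4 (t=25: SET y = -14): y (absent) -> -14
  event 5 (t=35: DEC z by 12): y unchanged
  event 6 (t=36: SET y = 48): y -14 -> 48
Final: y = 48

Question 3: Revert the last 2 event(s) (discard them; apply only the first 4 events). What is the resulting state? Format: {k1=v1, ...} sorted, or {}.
Answer: {x=13, y=-14}

Derivation:
Keep first 4 events (discard last 2):
  after event 1 (t=1: INC x by 10): {x=10}
  after event 2 (t=9: INC x by 4): {x=14}
  after event 3 (t=17: SET x = 13): {x=13}
  after event 4 (t=25: SET y = -14): {x=13, y=-14}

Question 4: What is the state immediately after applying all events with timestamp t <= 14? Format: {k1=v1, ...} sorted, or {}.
Answer: {x=14}

Derivation:
Apply events with t <= 14 (2 events):
  after event 1 (t=1: INC x by 10): {x=10}
  after event 2 (t=9: INC x by 4): {x=14}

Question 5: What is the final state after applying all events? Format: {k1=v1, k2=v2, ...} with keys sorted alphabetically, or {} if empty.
  after event 1 (t=1: INC x by 10): {x=10}
  after event 2 (t=9: INC x by 4): {x=14}
  after event 3 (t=17: SET x = 13): {x=13}
  after event 4 (t=25: SET y = -14): {x=13, y=-14}
  after event 5 (t=35: DEC z by 12): {x=13, y=-14, z=-12}
  after event 6 (t=36: SET y = 48): {x=13, y=48, z=-12}

Answer: {x=13, y=48, z=-12}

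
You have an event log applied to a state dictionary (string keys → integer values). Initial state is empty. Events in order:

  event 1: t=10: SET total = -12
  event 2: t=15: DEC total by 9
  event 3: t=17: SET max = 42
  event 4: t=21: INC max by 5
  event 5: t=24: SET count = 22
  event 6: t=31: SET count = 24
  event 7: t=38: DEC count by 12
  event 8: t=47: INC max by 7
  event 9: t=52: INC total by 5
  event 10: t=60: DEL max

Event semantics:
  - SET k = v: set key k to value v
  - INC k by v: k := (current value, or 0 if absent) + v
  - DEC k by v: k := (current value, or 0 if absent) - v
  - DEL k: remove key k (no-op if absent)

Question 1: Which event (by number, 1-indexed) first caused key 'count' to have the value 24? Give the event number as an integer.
Looking for first event where count becomes 24:
  event 5: count = 22
  event 6: count 22 -> 24  <-- first match

Answer: 6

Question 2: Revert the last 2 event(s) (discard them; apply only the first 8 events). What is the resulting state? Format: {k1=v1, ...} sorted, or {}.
Keep first 8 events (discard last 2):
  after event 1 (t=10: SET total = -12): {total=-12}
  after event 2 (t=15: DEC total by 9): {total=-21}
  after event 3 (t=17: SET max = 42): {max=42, total=-21}
  after event 4 (t=21: INC max by 5): {max=47, total=-21}
  after event 5 (t=24: SET count = 22): {count=22, max=47, total=-21}
  after event 6 (t=31: SET count = 24): {count=24, max=47, total=-21}
  after event 7 (t=38: DEC count by 12): {count=12, max=47, total=-21}
  after event 8 (t=47: INC max by 7): {count=12, max=54, total=-21}

Answer: {count=12, max=54, total=-21}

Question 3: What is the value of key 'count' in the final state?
Track key 'count' through all 10 events:
  event 1 (t=10: SET total = -12): count unchanged
  event 2 (t=15: DEC total by 9): count unchanged
  event 3 (t=17: SET max = 42): count unchanged
  event 4 (t=21: INC max by 5): count unchanged
  event 5 (t=24: SET count = 22): count (absent) -> 22
  event 6 (t=31: SET count = 24): count 22 -> 24
  event 7 (t=38: DEC count by 12): count 24 -> 12
  event 8 (t=47: INC max by 7): count unchanged
  event 9 (t=52: INC total by 5): count unchanged
  event 10 (t=60: DEL max): count unchanged
Final: count = 12

Answer: 12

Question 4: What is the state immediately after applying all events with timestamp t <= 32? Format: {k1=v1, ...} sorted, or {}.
Apply events with t <= 32 (6 events):
  after event 1 (t=10: SET total = -12): {total=-12}
  after event 2 (t=15: DEC total by 9): {total=-21}
  after event 3 (t=17: SET max = 42): {max=42, total=-21}
  after event 4 (t=21: INC max by 5): {max=47, total=-21}
  after event 5 (t=24: SET count = 22): {count=22, max=47, total=-21}
  after event 6 (t=31: SET count = 24): {count=24, max=47, total=-21}

Answer: {count=24, max=47, total=-21}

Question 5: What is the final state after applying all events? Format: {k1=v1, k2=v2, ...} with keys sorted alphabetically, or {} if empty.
Answer: {count=12, total=-16}

Derivation:
  after event 1 (t=10: SET total = -12): {total=-12}
  after event 2 (t=15: DEC total by 9): {total=-21}
  after event 3 (t=17: SET max = 42): {max=42, total=-21}
  after event 4 (t=21: INC max by 5): {max=47, total=-21}
  after event 5 (t=24: SET count = 22): {count=22, max=47, total=-21}
  after event 6 (t=31: SET count = 24): {count=24, max=47, total=-21}
  after event 7 (t=38: DEC count by 12): {count=12, max=47, total=-21}
  after event 8 (t=47: INC max by 7): {count=12, max=54, total=-21}
  after event 9 (t=52: INC total by 5): {count=12, max=54, total=-16}
  after event 10 (t=60: DEL max): {count=12, total=-16}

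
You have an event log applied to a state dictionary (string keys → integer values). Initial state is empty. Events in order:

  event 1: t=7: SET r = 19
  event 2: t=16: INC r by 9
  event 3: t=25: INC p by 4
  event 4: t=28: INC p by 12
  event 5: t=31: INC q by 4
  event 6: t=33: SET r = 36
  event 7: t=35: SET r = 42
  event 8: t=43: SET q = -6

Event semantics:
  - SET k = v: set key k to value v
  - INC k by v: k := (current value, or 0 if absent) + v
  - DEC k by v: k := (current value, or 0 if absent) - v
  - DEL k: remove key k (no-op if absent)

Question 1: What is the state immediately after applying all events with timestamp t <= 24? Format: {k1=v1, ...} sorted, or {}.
Answer: {r=28}

Derivation:
Apply events with t <= 24 (2 events):
  after event 1 (t=7: SET r = 19): {r=19}
  after event 2 (t=16: INC r by 9): {r=28}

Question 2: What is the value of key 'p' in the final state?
Track key 'p' through all 8 events:
  event 1 (t=7: SET r = 19): p unchanged
  event 2 (t=16: INC r by 9): p unchanged
  event 3 (t=25: INC p by 4): p (absent) -> 4
  event 4 (t=28: INC p by 12): p 4 -> 16
  event 5 (t=31: INC q by 4): p unchanged
  event 6 (t=33: SET r = 36): p unchanged
  event 7 (t=35: SET r = 42): p unchanged
  event 8 (t=43: SET q = -6): p unchanged
Final: p = 16

Answer: 16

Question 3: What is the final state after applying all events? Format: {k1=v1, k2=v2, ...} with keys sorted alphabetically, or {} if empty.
  after event 1 (t=7: SET r = 19): {r=19}
  after event 2 (t=16: INC r by 9): {r=28}
  after event 3 (t=25: INC p by 4): {p=4, r=28}
  after event 4 (t=28: INC p by 12): {p=16, r=28}
  after event 5 (t=31: INC q by 4): {p=16, q=4, r=28}
  after event 6 (t=33: SET r = 36): {p=16, q=4, r=36}
  after event 7 (t=35: SET r = 42): {p=16, q=4, r=42}
  after event 8 (t=43: SET q = -6): {p=16, q=-6, r=42}

Answer: {p=16, q=-6, r=42}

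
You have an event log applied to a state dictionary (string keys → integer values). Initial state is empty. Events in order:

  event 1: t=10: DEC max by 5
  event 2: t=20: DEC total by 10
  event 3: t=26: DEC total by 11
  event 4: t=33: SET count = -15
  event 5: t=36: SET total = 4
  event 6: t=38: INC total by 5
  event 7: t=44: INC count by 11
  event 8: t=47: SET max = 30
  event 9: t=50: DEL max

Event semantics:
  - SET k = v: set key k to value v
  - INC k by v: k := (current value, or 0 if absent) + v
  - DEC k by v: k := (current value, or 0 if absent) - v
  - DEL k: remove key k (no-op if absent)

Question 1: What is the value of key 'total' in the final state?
Answer: 9

Derivation:
Track key 'total' through all 9 events:
  event 1 (t=10: DEC max by 5): total unchanged
  event 2 (t=20: DEC total by 10): total (absent) -> -10
  event 3 (t=26: DEC total by 11): total -10 -> -21
  event 4 (t=33: SET count = -15): total unchanged
  event 5 (t=36: SET total = 4): total -21 -> 4
  event 6 (t=38: INC total by 5): total 4 -> 9
  event 7 (t=44: INC count by 11): total unchanged
  event 8 (t=47: SET max = 30): total unchanged
  event 9 (t=50: DEL max): total unchanged
Final: total = 9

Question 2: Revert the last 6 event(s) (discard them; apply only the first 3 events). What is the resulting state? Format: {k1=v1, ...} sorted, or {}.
Keep first 3 events (discard last 6):
  after event 1 (t=10: DEC max by 5): {max=-5}
  after event 2 (t=20: DEC total by 10): {max=-5, total=-10}
  after event 3 (t=26: DEC total by 11): {max=-5, total=-21}

Answer: {max=-5, total=-21}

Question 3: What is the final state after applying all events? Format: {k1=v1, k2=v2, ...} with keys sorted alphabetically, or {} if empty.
Answer: {count=-4, total=9}

Derivation:
  after event 1 (t=10: DEC max by 5): {max=-5}
  after event 2 (t=20: DEC total by 10): {max=-5, total=-10}
  after event 3 (t=26: DEC total by 11): {max=-5, total=-21}
  after event 4 (t=33: SET count = -15): {count=-15, max=-5, total=-21}
  after event 5 (t=36: SET total = 4): {count=-15, max=-5, total=4}
  after event 6 (t=38: INC total by 5): {count=-15, max=-5, total=9}
  after event 7 (t=44: INC count by 11): {count=-4, max=-5, total=9}
  after event 8 (t=47: SET max = 30): {count=-4, max=30, total=9}
  after event 9 (t=50: DEL max): {count=-4, total=9}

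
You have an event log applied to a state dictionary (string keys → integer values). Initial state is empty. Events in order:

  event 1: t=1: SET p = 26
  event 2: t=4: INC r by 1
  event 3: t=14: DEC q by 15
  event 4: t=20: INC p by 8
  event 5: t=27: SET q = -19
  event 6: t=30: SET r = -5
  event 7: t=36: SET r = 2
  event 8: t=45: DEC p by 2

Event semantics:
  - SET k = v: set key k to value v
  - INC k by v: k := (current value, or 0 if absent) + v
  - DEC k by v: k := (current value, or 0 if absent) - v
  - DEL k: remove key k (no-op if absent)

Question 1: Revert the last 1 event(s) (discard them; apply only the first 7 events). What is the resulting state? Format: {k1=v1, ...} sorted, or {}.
Keep first 7 events (discard last 1):
  after event 1 (t=1: SET p = 26): {p=26}
  after event 2 (t=4: INC r by 1): {p=26, r=1}
  after event 3 (t=14: DEC q by 15): {p=26, q=-15, r=1}
  after event 4 (t=20: INC p by 8): {p=34, q=-15, r=1}
  after event 5 (t=27: SET q = -19): {p=34, q=-19, r=1}
  after event 6 (t=30: SET r = -5): {p=34, q=-19, r=-5}
  after event 7 (t=36: SET r = 2): {p=34, q=-19, r=2}

Answer: {p=34, q=-19, r=2}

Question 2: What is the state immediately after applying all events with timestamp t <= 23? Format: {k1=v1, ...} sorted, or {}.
Apply events with t <= 23 (4 events):
  after event 1 (t=1: SET p = 26): {p=26}
  after event 2 (t=4: INC r by 1): {p=26, r=1}
  after event 3 (t=14: DEC q by 15): {p=26, q=-15, r=1}
  after event 4 (t=20: INC p by 8): {p=34, q=-15, r=1}

Answer: {p=34, q=-15, r=1}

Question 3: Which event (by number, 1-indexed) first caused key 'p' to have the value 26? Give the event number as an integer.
Answer: 1

Derivation:
Looking for first event where p becomes 26:
  event 1: p (absent) -> 26  <-- first match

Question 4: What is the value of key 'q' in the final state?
Answer: -19

Derivation:
Track key 'q' through all 8 events:
  event 1 (t=1: SET p = 26): q unchanged
  event 2 (t=4: INC r by 1): q unchanged
  event 3 (t=14: DEC q by 15): q (absent) -> -15
  event 4 (t=20: INC p by 8): q unchanged
  event 5 (t=27: SET q = -19): q -15 -> -19
  event 6 (t=30: SET r = -5): q unchanged
  event 7 (t=36: SET r = 2): q unchanged
  event 8 (t=45: DEC p by 2): q unchanged
Final: q = -19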